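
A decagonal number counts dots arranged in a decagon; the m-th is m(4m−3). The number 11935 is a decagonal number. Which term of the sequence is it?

Set n(4n−3) = 11935, giving 4n² − 3n − 11935 = 0.
The discriminant is 9 + 16·11935 = 190969, and √190969 = 437.
So n = (3 + 437) / 8 = 440/8 = 55.

55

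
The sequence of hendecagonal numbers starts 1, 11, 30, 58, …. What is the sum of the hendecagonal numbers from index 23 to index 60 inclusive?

309548

Σ i(9i−7)/2 = (9Σi² − 7Σi) / 2 over i = 23..60.
Σi = 1830 − 253 = 1577 and Σi² = 73810 − 3795 = 70015.
(9·70015 − 7·1577) / 2 = 619096/2 = 309548.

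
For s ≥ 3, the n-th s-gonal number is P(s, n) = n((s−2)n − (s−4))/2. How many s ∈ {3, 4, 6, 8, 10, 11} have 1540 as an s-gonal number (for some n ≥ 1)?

3

s = 3: P(3, 55) = 1540. ✓
s = 4: P(4, 39) = 1521 and P(4, 40) = 1600; 1540 is not s-gonal.
s = 6: P(6, 28) = 1540. ✓
s = 8: P(8, 22) = 1408 and P(8, 23) = 1541; 1540 is not s-gonal.
s = 10: P(10, 20) = 1540. ✓
s = 11: P(11, 18) = 1395 and P(11, 19) = 1558; 1540 is not s-gonal.
Hits: s ∈ {3, 6, 10} → 3.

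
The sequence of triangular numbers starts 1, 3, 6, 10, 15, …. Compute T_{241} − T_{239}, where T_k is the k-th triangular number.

241·242/2 = 29161 and 239·240/2 = 28680.
Difference: 29161 − 28680 = 481.

481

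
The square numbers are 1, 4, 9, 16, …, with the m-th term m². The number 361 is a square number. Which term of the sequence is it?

We need n² = 361, so n = √361 = 19.
Check: 19² = 361. ✓

19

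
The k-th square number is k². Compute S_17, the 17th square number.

289

17² = 289.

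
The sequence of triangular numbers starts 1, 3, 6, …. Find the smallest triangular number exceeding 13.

15

Solve n(n+1)/2 > 13 for integer n.
The largest n with value ≤ 13 is 4 (since 10 ≤ 13 < 15), so the first above is n = 5, value 15.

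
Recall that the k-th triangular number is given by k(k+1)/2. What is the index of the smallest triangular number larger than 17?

6

Solve n(n+1)/2 > 17 for integer n.
The largest n with value ≤ 17 is 5 (since 15 ≤ 17 < 21), so the first above is n = 6, value 21.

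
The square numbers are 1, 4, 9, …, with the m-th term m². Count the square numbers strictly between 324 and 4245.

The n-th square number is n².
Smallest index with value > 324: n = 19 (giving 361).
Largest index with value < 4245: n = 65 (giving 4225).
Indices 19 through 65: 47 terms.

47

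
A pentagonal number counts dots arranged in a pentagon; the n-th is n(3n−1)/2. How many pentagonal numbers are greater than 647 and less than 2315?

The n-th pentagonal number is n(3n−1)/2.
Smallest index with value > 647: n = 21 (giving 651).
Largest index with value < 2315: n = 39 (giving 2262).
Indices 21 through 39: 19 terms.

19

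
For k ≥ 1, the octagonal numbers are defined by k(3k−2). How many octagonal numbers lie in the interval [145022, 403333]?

The n-th octagonal number is n(3n−2).
Smallest index with value ≥ 145022: n = 221 (giving 146081).
Largest index with value ≤ 403333: n = 367 (giving 403333).
Indices 221 through 367: 147 terms.

147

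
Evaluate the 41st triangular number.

861

The 41st triangular number is n(n+1)/2 with n = 41.
41·42/2 = 1722/2 = 861.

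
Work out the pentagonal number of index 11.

The 11th pentagonal number is n(3n−1)/2 with n = 11.
11·(3·11 − 1)/2 = 11·32/2 = 11·16 = 176.

176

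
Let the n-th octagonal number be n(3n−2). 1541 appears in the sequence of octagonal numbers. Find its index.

23

Set n(3n−2) = 1541, giving 3n² − 2n − 1541 = 0.
The discriminant is 4 + 12·1541 = 18496, and √18496 = 136.
So n = (2 + 136) / 6 = 138/6 = 23.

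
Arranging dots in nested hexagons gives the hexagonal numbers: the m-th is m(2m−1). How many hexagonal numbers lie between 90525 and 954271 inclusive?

479

The n-th hexagonal number is n(2n−1).
Smallest index with value ≥ 90525: n = 213 (giving 90525).
Largest index with value ≤ 954271: n = 691 (giving 954271).
Indices 213 through 691: 479 terms.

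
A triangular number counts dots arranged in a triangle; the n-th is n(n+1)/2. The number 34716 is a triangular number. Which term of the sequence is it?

Set n(n+1)/2 = 34716, giving n² + n − 69432 = 0.
So n = (-1 + 527) / 2 = 526/2 = 263.

263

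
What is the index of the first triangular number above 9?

Solve n(n+1)/2 > 9 for integer n.
The largest n with value ≤ 9 is 3 (since 6 ≤ 9 < 10), so the first above is n = 4, value 10.

4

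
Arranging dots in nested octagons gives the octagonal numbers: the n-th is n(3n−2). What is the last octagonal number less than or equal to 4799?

4720

Solve n(3n−2) ≤ 4799 for integer n.
n = 40 gives 4720 ≤ 4799, while n = 41 gives 4961 > 4799; so the answer is 4720.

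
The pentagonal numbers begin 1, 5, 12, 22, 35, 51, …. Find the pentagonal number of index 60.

5370

The 60th pentagonal number is n(3n−1)/2 with n = 60.
60·(3·60 − 1)/2 = 60·179/2 = 5370.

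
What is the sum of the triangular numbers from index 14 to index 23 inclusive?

1845

Σ i(i+1)/2 = (Σi² + Σi) / 2 over i = 14..23.
Σi = 276 − 91 = 185 and Σi² = 4324 − 819 = 3505.
(1·3505 + 1·185) / 2 = 3690/2 = 1845.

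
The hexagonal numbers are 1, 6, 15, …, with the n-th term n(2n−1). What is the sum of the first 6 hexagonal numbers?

Σ i(2i−1) = 2Σi² − Σi over i = 1..6.
Σi = 21 and Σi² = 91.
2·91 − 1·21 = 161.

161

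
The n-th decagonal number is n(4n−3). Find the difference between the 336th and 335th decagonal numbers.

2681

Consecutive decagonal numbers differ by 8n − 7: here 8·336 − 7 = 2681.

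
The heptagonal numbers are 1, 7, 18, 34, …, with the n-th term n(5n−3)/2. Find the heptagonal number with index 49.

49·(5·49 − 3)/2 = 49·242/2 = 49·121 = 5929.

5929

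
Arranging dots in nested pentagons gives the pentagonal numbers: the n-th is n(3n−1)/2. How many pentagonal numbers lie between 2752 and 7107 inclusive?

27

The n-th pentagonal number is n(3n−1)/2.
Smallest index with value ≥ 2752: n = 43 (giving 2752).
Largest index with value ≤ 7107: n = 69 (giving 7107).
Indices 43 through 69: 27 terms.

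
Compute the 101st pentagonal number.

15251

101·(3·101 − 1)/2 = 101·302/2 = 101·151 = 15251.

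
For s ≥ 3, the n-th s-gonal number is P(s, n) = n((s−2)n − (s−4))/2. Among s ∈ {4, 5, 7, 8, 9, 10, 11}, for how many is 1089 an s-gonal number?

s = 4: P(4, 33) = 1089. ✓
s = 5: P(5, 27) = 1080 and P(5, 28) = 1162; 1089 is not s-gonal.
s = 7: P(7, 21) = 1071 and P(7, 22) = 1177; 1089 is not s-gonal.
s = 8: P(8, 19) = 1045 and P(8, 20) = 1160; 1089 is not s-gonal.
s = 9: P(9, 18) = 1089. ✓
s = 10: P(10, 16) = 976 and P(10, 17) = 1105; 1089 is not s-gonal.
s = 11: P(11, 15) = 960 and P(11, 16) = 1096; 1089 is not s-gonal.
Hits: s ∈ {4, 9} → 2.

2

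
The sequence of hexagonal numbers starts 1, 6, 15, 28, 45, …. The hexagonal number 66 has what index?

Set n(2n−1) = 66, giving 2n² − n − 66 = 0.
The discriminant is 1 + 8·66 = 529, and √529 = 23.
So n = (1 + 23) / 4 = 24/4 = 6.

6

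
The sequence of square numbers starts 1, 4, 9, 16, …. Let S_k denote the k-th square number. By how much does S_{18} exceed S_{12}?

18² = 324 and 12² = 144.
Difference: 324 − 144 = 180.

180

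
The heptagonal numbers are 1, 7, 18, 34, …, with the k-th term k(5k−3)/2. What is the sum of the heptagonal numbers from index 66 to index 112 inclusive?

Σ i(5i−3)/2 = (5Σi² − 3Σi) / 2 over i = 66..112.
Σi = 6328 − 2145 = 4183 and Σi² = 474600 − 93665 = 380935.
(5·380935 − 3·4183) / 2 = 1892126/2 = 946063.

946063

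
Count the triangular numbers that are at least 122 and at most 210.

5

The n-th triangular number is n(n+1)/2.
Smallest index with value ≥ 122: n = 16 (giving 136).
Largest index with value ≤ 210: n = 20 (giving 210).
Indices 16 through 20: 5 terms.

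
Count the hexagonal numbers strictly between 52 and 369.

The n-th hexagonal number is n(2n−1).
Smallest index with value > 52: n = 6 (giving 66).
Largest index with value < 369: n = 13 (giving 325).
Indices 6 through 13: 8 terms.

8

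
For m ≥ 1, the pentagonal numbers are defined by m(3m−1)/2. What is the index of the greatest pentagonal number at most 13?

Solve n(3n−1)/2 ≤ 13 for integer n.
n = 3 gives 12 ≤ 13, while n = 4 gives 22 > 13; so the answer is index 3.

3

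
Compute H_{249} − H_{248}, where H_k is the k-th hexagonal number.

993

Consecutive hexagonal numbers differ by 4n − 3: here 4·249 − 3 = 993.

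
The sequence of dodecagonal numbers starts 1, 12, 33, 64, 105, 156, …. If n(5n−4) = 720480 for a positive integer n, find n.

Set n(5n−4) = 720480, giving 5n² − 4n − 720480 = 0.
So n = (4 + 3796) / 10 = 3800/10 = 380.
Check: 380·(5·380 − 4) = 720480. ✓

380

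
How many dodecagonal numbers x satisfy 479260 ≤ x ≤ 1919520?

311

The n-th dodecagonal number is n(5n−4).
Smallest index with value ≥ 479260: n = 310 (giving 479260).
Largest index with value ≤ 1919520: n = 620 (giving 1919520).
Indices 310 through 620: 311 terms.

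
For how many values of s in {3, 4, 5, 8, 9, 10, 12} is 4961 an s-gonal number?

1

s = 3: P(3, 99) = 4950 and P(3, 100) = 5050; 4961 is not s-gonal.
s = 4: P(4, 70) = 4900 and P(4, 71) = 5041; 4961 is not s-gonal.
s = 5: P(5, 57) = 4845 and P(5, 58) = 5017; 4961 is not s-gonal.
s = 8: P(8, 41) = 4961. ✓
s = 9: P(9, 38) = 4959 and P(9, 39) = 5226; 4961 is not s-gonal.
s = 10: P(10, 35) = 4795 and P(10, 36) = 5076; 4961 is not s-gonal.
s = 12: P(12, 31) = 4681 and P(12, 32) = 4992; 4961 is not s-gonal.
Hits: s ∈ {8} → 1.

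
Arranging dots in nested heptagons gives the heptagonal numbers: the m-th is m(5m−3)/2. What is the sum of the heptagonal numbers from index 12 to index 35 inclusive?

Σ i(5i−3)/2 = (5Σi² − 3Σi) / 2 over i = 12..35.
Σi = 630 − 66 = 564 and Σi² = 14910 − 506 = 14404.
(5·14404 − 3·564) / 2 = 70328/2 = 35164.

35164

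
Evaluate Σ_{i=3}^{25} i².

5520

Σ_{i=3}^{25} i² = 5525 − 5 = 5520.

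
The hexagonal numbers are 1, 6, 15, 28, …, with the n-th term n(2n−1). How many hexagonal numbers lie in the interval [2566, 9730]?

The n-th hexagonal number is n(2n−1).
Smallest index with value ≥ 2566: n = 37 (giving 2701).
Largest index with value ≤ 9730: n = 70 (giving 9730).
Indices 37 through 70: 34 terms.

34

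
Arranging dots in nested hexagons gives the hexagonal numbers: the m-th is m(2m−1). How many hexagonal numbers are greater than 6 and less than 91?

4

The n-th hexagonal number is n(2n−1).
Smallest index with value > 6: n = 3 (giving 15).
Largest index with value < 91: n = 6 (giving 66).
Indices 3 through 6: 4 terms.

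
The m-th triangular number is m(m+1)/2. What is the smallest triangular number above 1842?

1891

Solve n(n+1)/2 > 1842 for integer n.
The largest n with value ≤ 1842 is 60 (since 1830 ≤ 1842 < 1891), so the first above is n = 61, value 1891.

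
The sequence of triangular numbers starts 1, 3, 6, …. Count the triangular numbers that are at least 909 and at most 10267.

The n-th triangular number is n(n+1)/2.
Smallest index with value ≥ 909: n = 43 (giving 946).
Largest index with value ≤ 10267: n = 142 (giving 10153).
Indices 43 through 142: 100 terms.

100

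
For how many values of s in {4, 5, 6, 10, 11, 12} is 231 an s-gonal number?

1

s = 4: P(4, 15) = 225 and P(4, 16) = 256; 231 is not s-gonal.
s = 5: P(5, 12) = 210 and P(5, 13) = 247; 231 is not s-gonal.
s = 6: P(6, 11) = 231. ✓
s = 10: P(10, 7) = 175 and P(10, 8) = 232; 231 is not s-gonal.
s = 11: P(11, 7) = 196 and P(11, 8) = 260; 231 is not s-gonal.
s = 12: P(12, 7) = 217 and P(12, 8) = 288; 231 is not s-gonal.
Hits: s ∈ {6} → 1.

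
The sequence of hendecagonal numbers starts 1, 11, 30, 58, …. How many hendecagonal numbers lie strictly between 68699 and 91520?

19

The n-th hendecagonal number is n(9n−7)/2.
Smallest index with value > 68699: n = 124 (giving 68758).
Largest index with value < 91520: n = 142 (giving 90241).
Indices 124 through 142: 19 terms.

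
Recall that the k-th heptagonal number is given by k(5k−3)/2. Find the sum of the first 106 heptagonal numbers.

998096

Σ i(5i−3)/2 = (5Σi² − 3Σi) / 2 over i = 1..106.
Σi = 5671 and Σi² = 402641.
(5·402641 − 3·5671) / 2 = 1996192/2 = 998096.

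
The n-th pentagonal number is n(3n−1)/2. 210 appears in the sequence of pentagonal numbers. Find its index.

Set n(3n−1)/2 = 210, giving 3n² − n − 420 = 0.
So n = (1 + 71) / 6 = 72/6 = 12.

12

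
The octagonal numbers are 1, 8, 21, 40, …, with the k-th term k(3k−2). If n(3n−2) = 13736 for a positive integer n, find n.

68

Set n(3n−2) = 13736, giving 3n² − 2n − 13736 = 0.
The discriminant is 4 + 12·13736 = 164836, and √164836 = 406.
So n = (2 + 406) / 6 = 408/6 = 68.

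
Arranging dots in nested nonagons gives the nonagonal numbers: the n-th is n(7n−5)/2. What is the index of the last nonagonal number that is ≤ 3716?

32

Solve n(7n−5)/2 ≤ 3716 for integer n.
n = 32 gives 3504 ≤ 3716, while n = 33 gives 3729 > 3716; so the answer is index 32.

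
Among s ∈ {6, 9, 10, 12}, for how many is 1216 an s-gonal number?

s = 6: P(6, 24) = 1128 and P(6, 25) = 1225; 1216 is not s-gonal.
s = 9: P(9, 19) = 1216. ✓
s = 10: P(10, 17) = 1105 and P(10, 18) = 1242; 1216 is not s-gonal.
s = 12: P(12, 16) = 1216. ✓
Hits: s ∈ {9, 12} → 2.

2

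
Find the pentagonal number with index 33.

33·(3·33 − 1)/2 = 33·98/2 = 33·49 = 1617.

1617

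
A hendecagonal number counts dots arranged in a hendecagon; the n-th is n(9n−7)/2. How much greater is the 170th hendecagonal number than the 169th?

Consecutive hendecagonal numbers differ by 9n − 8: here 9·170 − 8 = 1522.

1522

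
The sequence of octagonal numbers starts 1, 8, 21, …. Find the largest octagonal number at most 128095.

Solve n(3n−2) ≤ 128095 for integer n.
n = 206 gives 126896 ≤ 128095, while n = 207 gives 128133 > 128095; so the answer is 126896.

126896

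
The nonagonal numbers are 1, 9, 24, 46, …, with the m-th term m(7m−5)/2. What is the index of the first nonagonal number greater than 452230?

360

Solve n(7n−5)/2 > 452230 for integer n.
The largest n with value ≤ 452230 is 359 (since 450186 ≤ 452230 < 452700), so the first above is n = 360, value 452700.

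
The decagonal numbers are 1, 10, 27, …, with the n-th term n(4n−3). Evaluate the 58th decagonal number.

58·(4·58 − 3) = 58·229 = 13282.

13282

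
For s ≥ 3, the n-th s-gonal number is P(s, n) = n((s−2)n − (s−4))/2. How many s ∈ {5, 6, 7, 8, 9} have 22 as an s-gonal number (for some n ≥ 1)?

1

s = 5: P(5, 4) = 22. ✓
s = 6: P(6, 3) = 15 and P(6, 4) = 28; 22 is not s-gonal.
s = 7: P(7, 3) = 18 and P(7, 4) = 34; 22 is not s-gonal.
s = 8: P(8, 3) = 21 and P(8, 4) = 40; 22 is not s-gonal.
s = 9: P(9, 2) = 9 and P(9, 3) = 24; 22 is not s-gonal.
Hits: s ∈ {5} → 1.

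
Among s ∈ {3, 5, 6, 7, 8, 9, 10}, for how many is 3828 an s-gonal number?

2

s = 3: P(3, 87) = 3828. ✓
s = 5: P(5, 50) = 3725 and P(5, 51) = 3876; 3828 is not s-gonal.
s = 6: P(6, 44) = 3828. ✓
s = 7: P(7, 39) = 3744 and P(7, 40) = 3940; 3828 is not s-gonal.
s = 8: P(8, 36) = 3816 and P(8, 37) = 4033; 3828 is not s-gonal.
s = 9: P(9, 33) = 3729 and P(9, 34) = 3961; 3828 is not s-gonal.
s = 10: P(10, 31) = 3751 and P(10, 32) = 4000; 3828 is not s-gonal.
Hits: s ∈ {3, 6} → 2.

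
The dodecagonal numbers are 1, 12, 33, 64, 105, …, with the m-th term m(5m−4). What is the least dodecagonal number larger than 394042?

396492

Solve n(5n−4) > 394042 for integer n.
The largest n with value ≤ 394042 is 281 (since 393681 ≤ 394042 < 396492), so the first above is n = 282, value 396492.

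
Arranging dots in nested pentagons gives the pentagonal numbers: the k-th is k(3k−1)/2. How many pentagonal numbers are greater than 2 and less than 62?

The n-th pentagonal number is n(3n−1)/2.
Smallest index with value > 2: n = 2 (giving 5).
Largest index with value < 62: n = 6 (giving 51).
Indices 2 through 6: 5 terms.

5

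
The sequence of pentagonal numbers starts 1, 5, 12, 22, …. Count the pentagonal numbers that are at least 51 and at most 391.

The n-th pentagonal number is n(3n−1)/2.
Smallest index with value ≥ 51: n = 6 (giving 51).
Largest index with value ≤ 391: n = 16 (giving 376).
Indices 6 through 16: 11 terms.

11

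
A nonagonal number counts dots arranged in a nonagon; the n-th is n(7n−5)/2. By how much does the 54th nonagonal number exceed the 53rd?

372

Consecutive nonagonal numbers differ by 7n − 6: here 7·54 − 6 = 372.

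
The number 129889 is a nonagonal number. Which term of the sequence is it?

193

Set n(7n−5)/2 = 129889, giving 7n² − 5n − 259778 = 0.
The discriminant is 25 + 56·129889 = 7273809, and √7273809 = 2697.
So n = (5 + 2697) / 14 = 2702/14 = 193.
Check: 193·(7·193 − 5)/2 = 129889. ✓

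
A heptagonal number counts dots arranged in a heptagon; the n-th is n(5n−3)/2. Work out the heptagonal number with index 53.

6943

53·(5·53 − 3)/2 = 53·262/2 = 53·131 = 6943.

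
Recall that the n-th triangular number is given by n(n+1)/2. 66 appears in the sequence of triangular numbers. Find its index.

11

Set n(n+1)/2 = 66, giving n² + n − 132 = 0.
The discriminant is 1 + 8·66 = 529, and √529 = 23.
So n = (-1 + 23) / 2 = 22/2 = 11.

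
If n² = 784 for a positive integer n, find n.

28

We need n² = 784, so n = √784 = 28.
Check: 28² = 784. ✓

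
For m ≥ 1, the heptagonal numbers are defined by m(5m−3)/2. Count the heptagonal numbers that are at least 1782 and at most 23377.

The n-th heptagonal number is n(5n−3)/2.
Smallest index with value ≥ 1782: n = 27 (giving 1782).
Largest index with value ≤ 23377: n = 97 (giving 23377).
Indices 27 through 97: 71 terms.

71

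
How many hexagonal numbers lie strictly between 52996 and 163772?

The n-th hexagonal number is n(2n−1).
Smallest index with value > 52996: n = 164 (giving 53628).
Largest index with value < 163772: n = 286 (giving 163306).
Indices 164 through 286: 123 terms.

123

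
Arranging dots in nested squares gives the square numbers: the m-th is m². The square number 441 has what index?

We need n² = 441, so n = √441 = 21.
Check: 21² = 441. ✓

21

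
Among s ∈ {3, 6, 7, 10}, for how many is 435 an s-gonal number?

2

s = 3: P(3, 29) = 435. ✓
s = 6: P(6, 15) = 435. ✓
s = 7: P(7, 13) = 403 and P(7, 14) = 469; 435 is not s-gonal.
s = 10: P(10, 10) = 370 and P(10, 11) = 451; 435 is not s-gonal.
Hits: s ∈ {3, 6} → 2.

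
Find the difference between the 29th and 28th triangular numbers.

29

Consecutive triangular numbers differ by n: T_{29} − T_{28} = 29.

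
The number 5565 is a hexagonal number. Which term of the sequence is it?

53

Set n(2n−1) = 5565, giving 2n² − n − 5565 = 0.
The discriminant is 1 + 8·5565 = 44521, and √44521 = 211.
So n = (1 + 211) / 4 = 212/4 = 53.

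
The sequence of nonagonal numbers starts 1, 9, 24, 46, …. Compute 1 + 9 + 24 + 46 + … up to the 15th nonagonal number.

4040

Σ i(7i−5)/2 = (7Σi² − 5Σi) / 2 over i = 1..15.
Σi = 120 and Σi² = 1240.
(7·1240 − 5·120) / 2 = 8080/2 = 4040.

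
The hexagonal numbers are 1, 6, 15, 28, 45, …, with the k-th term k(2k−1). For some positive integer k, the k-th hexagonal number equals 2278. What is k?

Set n(2n−1) = 2278, giving 2n² − n − 2278 = 0.
The discriminant is 1 + 8·2278 = 18225, and √18225 = 135.
So n = (1 + 135) / 4 = 136/4 = 34.
Check: 34·(2·34 − 1) = 2278. ✓

34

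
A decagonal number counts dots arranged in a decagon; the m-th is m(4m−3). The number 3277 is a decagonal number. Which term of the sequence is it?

29

Set n(4n−3) = 3277, giving 4n² − 3n − 3277 = 0.
The discriminant is 9 + 16·3277 = 52441, and √52441 = 229.
So n = (3 + 229) / 8 = 232/8 = 29.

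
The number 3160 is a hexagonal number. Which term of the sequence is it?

40

Set n(2n−1) = 3160, giving 2n² − n − 3160 = 0.
So n = (1 + 159) / 4 = 160/4 = 40.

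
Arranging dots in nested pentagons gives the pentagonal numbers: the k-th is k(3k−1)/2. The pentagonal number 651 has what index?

21

Set n(3n−1)/2 = 651, giving 3n² − n − 1302 = 0.
The discriminant is 1 + 24·651 = 15625, and √15625 = 125.
So n = (1 + 125) / 6 = 126/6 = 21.
Check: 21·(3·21 − 1)/2 = 651. ✓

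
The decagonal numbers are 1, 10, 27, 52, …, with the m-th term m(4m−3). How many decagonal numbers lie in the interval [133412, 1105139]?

The n-th decagonal number is n(4n−3).
Smallest index with value ≥ 133412: n = 184 (giving 134872).
Largest index with value ≤ 1105139: n = 526 (giving 1105126).
Indices 184 through 526: 343 terms.

343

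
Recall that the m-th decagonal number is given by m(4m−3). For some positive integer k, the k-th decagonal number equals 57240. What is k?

120

Set n(4n−3) = 57240, giving 4n² − 3n − 57240 = 0.
The discriminant is 9 + 16·57240 = 915849, and √915849 = 957.
So n = (3 + 957) / 8 = 960/8 = 120.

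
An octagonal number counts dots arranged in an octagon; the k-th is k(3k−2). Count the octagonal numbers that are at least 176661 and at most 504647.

168

The n-th octagonal number is n(3n−2).
Smallest index with value ≥ 176661: n = 243 (giving 176661).
Largest index with value ≤ 504647: n = 410 (giving 503480).
Indices 243 through 410: 168 terms.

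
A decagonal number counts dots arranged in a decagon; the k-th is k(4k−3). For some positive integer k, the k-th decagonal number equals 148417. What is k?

193

Set n(4n−3) = 148417, giving 4n² − 3n − 148417 = 0.
The discriminant is 9 + 16·148417 = 2374681, and √2374681 = 1541.
So n = (3 + 1541) / 8 = 1544/8 = 193.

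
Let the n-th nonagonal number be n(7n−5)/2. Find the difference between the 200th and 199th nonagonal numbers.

1394

Consecutive nonagonal numbers differ by 7n − 6: here 7·200 − 6 = 1394.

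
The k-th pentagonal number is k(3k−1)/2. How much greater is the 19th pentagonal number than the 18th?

Consecutive pentagonal numbers differ by 3n − 2: here 3·19 − 2 = 55.

55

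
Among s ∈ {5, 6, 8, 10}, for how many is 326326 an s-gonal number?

s = 5: P(5, 466) = 325501 and P(5, 467) = 326900; 326326 is not s-gonal.
s = 6: P(6, 404) = 326028 and P(6, 405) = 327645; 326326 is not s-gonal.
s = 8: P(8, 330) = 326040 and P(8, 331) = 328021; 326326 is not s-gonal.
s = 10: P(10, 286) = 326326. ✓
Hits: s ∈ {10} → 1.

1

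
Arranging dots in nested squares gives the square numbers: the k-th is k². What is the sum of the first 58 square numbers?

Σ_{i=1}^{58} i² = 58·59·117/6 = 66729.

66729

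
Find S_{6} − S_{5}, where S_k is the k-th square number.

n² − (n−1)² = 2n − 1, so 6² − 5² = 2·6 − 1 = 11.

11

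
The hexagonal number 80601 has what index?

201

Set n(2n−1) = 80601, giving 2n² − n − 80601 = 0.
So n = (1 + 803) / 4 = 804/4 = 201.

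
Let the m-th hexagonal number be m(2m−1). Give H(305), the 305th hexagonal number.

185745

The 305th hexagonal number is n(2n−1) with n = 305.
305·(2·305 − 1) = 305·609 = 185745.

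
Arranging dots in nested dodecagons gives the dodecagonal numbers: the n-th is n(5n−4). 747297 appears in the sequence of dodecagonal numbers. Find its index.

Set n(5n−4) = 747297, giving 5n² − 4n − 747297 = 0.
So n = (4 + 3866) / 10 = 3870/10 = 387.

387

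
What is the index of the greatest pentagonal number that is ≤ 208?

11

Solve n(3n−1)/2 ≤ 208 for integer n.
n = 11 gives 176 ≤ 208, while n = 12 gives 210 > 208; so the answer is index 11.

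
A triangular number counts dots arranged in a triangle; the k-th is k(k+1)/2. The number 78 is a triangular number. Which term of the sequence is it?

Set n(n+1)/2 = 78, giving n² + n − 156 = 0.
The discriminant is 1 + 8·78 = 625, and √625 = 25.
So n = (-1 + 25) / 2 = 24/2 = 12.
Check: 12·13/2 = 78. ✓

12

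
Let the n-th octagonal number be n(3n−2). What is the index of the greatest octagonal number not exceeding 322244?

Solve n(3n−2) ≤ 322244 for integer n.
n = 328 gives 322096 ≤ 322244, while n = 329 gives 324065 > 322244; so the answer is index 328.

328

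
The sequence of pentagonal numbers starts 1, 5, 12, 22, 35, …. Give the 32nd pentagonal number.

The 32nd pentagonal number is n(3n−1)/2 with n = 32.
32·(3·32 − 1)/2 = 32·95/2 = 1520.

1520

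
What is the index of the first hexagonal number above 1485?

Solve n(2n−1) > 1485 for integer n.
The largest n with value ≤ 1485 is 27 (since 1431 ≤ 1485 < 1540), so the first above is n = 28, value 1540.

28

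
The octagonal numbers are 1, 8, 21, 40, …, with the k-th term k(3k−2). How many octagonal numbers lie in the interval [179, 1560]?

15

The n-th octagonal number is n(3n−2).
Smallest index with value ≥ 179: n = 9 (giving 225).
Largest index with value ≤ 1560: n = 23 (giving 1541).
Indices 9 through 23: 15 terms.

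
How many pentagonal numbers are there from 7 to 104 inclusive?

The n-th pentagonal number is n(3n−1)/2.
Smallest index with value ≥ 7: n = 3 (giving 12).
Largest index with value ≤ 104: n = 8 (giving 92).
Indices 3 through 8: 6 terms.

6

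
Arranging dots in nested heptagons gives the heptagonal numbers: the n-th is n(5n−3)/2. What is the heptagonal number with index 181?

The 181st heptagonal number is n(5n−3)/2 with n = 181.
181·(5·181 − 3)/2 = 181·902/2 = 181·451 = 81631.

81631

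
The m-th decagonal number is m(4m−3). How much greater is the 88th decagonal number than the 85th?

88·(4·88 − 3) = 30712 and 85·(4·85 − 3) = 28645.
Difference: 30712 − 28645 = 2067.

2067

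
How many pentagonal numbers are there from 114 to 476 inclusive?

9

The n-th pentagonal number is n(3n−1)/2.
Smallest index with value ≥ 114: n = 9 (giving 117).
Largest index with value ≤ 476: n = 17 (giving 425).
Indices 9 through 17: 9 terms.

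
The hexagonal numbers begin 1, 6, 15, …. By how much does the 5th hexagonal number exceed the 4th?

Consecutive hexagonal numbers differ by 4n − 3: here 4·5 − 3 = 17.

17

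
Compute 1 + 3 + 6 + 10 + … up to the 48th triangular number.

19600

Σ i(i+1)/2 = (Σi² + Σi) / 2 over i = 1..48.
Σi = 1176 and Σi² = 38024.
(1·38024 + 1·1176) / 2 = 39200/2 = 19600.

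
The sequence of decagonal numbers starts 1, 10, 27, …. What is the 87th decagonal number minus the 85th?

1370

87·(4·87 − 3) = 30015 and 85·(4·85 − 3) = 28645.
Difference: 30015 − 28645 = 1370.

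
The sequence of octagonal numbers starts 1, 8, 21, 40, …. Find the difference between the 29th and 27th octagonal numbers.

332

29·(3·29 − 2) = 2465 and 27·(3·27 − 2) = 2133.
Difference: 2465 − 2133 = 332.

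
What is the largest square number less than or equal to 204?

196

Solve n² ≤ 204 for integer n.
n = 14 gives 196 ≤ 204, while n = 15 gives 225 > 204; so the answer is 196.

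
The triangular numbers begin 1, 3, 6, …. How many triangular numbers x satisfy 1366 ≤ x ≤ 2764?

The n-th triangular number is n(n+1)/2.
Smallest index with value ≥ 1366: n = 52 (giving 1378).
Largest index with value ≤ 2764: n = 73 (giving 2701).
Indices 52 through 73: 22 terms.

22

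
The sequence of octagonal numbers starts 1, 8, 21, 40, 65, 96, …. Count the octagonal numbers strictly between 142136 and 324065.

The n-th octagonal number is n(3n−2).
Smallest index with value > 142136: n = 219 (giving 143445).
Largest index with value < 324065: n = 328 (giving 322096).
Indices 219 through 328: 110 terms.

110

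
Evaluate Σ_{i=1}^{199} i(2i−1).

5273500

Σ i(2i−1) = 2Σi² − Σi over i = 1..199.
Σi = 19900 and Σi² = 2646700.
2·2646700 − 1·19900 = 5273500.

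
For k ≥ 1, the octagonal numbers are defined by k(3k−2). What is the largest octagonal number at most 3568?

3400

Solve n(3n−2) ≤ 3568 for integer n.
n = 34 gives 3400 ≤ 3568, while n = 35 gives 3605 > 3568; so the answer is 3400.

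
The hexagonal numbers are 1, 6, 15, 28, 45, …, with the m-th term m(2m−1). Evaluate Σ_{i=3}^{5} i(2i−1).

88

Σ i(2i−1) = 2Σi² − Σi over i = 3..5.
Σi = 15 − 3 = 12 and Σi² = 55 − 5 = 50.
2·50 − 1·12 = 88.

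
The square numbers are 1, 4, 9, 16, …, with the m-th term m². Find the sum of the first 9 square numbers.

285

Σ_{i=1}^{9} i² = 9·10·19/6 = 285.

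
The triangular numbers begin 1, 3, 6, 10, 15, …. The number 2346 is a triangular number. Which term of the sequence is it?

Set n(n+1)/2 = 2346, giving n² + n − 4692 = 0.
So n = (-1 + 137) / 2 = 136/2 = 68.
Check: 68·69/2 = 2346. ✓

68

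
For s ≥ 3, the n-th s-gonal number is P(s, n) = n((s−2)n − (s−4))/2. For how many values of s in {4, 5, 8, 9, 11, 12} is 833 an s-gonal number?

2

s = 4: P(4, 28) = 784 and P(4, 29) = 841; 833 is not s-gonal.
s = 5: P(5, 23) = 782 and P(5, 24) = 852; 833 is not s-gonal.
s = 8: P(8, 17) = 833. ✓
s = 9: P(9, 15) = 750 and P(9, 16) = 856; 833 is not s-gonal.
s = 11: P(11, 14) = 833. ✓
s = 12: P(12, 13) = 793 and P(12, 14) = 924; 833 is not s-gonal.
Hits: s ∈ {8, 11} → 2.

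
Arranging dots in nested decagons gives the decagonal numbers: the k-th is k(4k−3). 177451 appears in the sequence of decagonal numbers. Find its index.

211

Set n(4n−3) = 177451, giving 4n² − 3n − 177451 = 0.
The discriminant is 9 + 16·177451 = 2839225, and √2839225 = 1685.
So n = (3 + 1685) / 8 = 1688/8 = 211.
Check: 211·(4·211 − 3) = 177451. ✓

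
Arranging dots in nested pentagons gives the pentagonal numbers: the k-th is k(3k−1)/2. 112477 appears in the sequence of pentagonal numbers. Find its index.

274

Set n(3n−1)/2 = 112477, giving 3n² − n − 224954 = 0.
The discriminant is 1 + 24·112477 = 2699449, and √2699449 = 1643.
So n = (1 + 1643) / 6 = 1644/6 = 274.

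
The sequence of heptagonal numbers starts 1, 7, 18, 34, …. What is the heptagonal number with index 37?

3367

The 37th heptagonal number is n(5n−3)/2 with n = 37.
37·(5·37 − 3)/2 = 37·182/2 = 37·91 = 3367.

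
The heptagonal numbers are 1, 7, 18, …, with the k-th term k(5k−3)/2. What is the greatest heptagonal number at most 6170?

Solve n(5n−3)/2 ≤ 6170 for integer n.
n = 49 gives 5929 ≤ 6170, while n = 50 gives 6175 > 6170; so the answer is 5929.

5929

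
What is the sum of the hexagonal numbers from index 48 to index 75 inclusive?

213738

Σ i(2i−1) = 2Σi² − Σi over i = 48..75.
Σi = 2850 − 1128 = 1722 and Σi² = 143450 − 35720 = 107730.
2·107730 − 1·1722 = 213738.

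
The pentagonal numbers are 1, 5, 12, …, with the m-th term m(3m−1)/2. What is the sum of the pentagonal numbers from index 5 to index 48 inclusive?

56408

Σ i(3i−1)/2 = (3Σi² − Σi) / 2 over i = 5..48.
Σi = 1176 − 10 = 1166 and Σi² = 38024 − 30 = 37994.
(3·37994 − 1·1166) / 2 = 112816/2 = 56408.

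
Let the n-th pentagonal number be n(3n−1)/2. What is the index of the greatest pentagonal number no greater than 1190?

28

Solve n(3n−1)/2 ≤ 1190 for integer n.
n = 28 gives 1162 ≤ 1190, while n = 29 gives 1247 > 1190; so the answer is index 28.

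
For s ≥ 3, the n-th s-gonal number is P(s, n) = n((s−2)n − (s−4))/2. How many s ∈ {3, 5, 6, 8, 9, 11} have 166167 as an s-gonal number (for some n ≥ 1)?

s = 3: P(3, 575) = 165600 and P(3, 576) = 166176; 166167 is not s-gonal.
s = 5: P(5, 333) = 166167. ✓
s = 6: P(6, 288) = 165600 and P(6, 289) = 166753; 166167 is not s-gonal.
s = 8: P(8, 235) = 165205 and P(8, 236) = 166616; 166167 is not s-gonal.
s = 9: P(9, 218) = 165789 and P(9, 219) = 167316; 166167 is not s-gonal.
s = 11: P(11, 192) = 165216 and P(11, 193) = 166945; 166167 is not s-gonal.
Hits: s ∈ {5} → 1.

1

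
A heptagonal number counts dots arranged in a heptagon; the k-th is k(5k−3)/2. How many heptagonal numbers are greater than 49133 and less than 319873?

217

The n-th heptagonal number is n(5n−3)/2.
Smallest index with value > 49133: n = 141 (giving 49491).
Largest index with value < 319873: n = 357 (giving 318087).
Indices 141 through 357: 217 terms.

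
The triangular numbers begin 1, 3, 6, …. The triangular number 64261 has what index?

358

Set n(n+1)/2 = 64261, giving n² + n − 128522 = 0.
The discriminant is 1 + 8·64261 = 514089, and √514089 = 717.
So n = (-1 + 717) / 2 = 716/2 = 358.
Check: 358·359/2 = 64261. ✓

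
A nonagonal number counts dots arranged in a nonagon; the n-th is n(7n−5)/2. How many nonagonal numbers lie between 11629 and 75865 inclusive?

The n-th nonagonal number is n(7n−5)/2.
Smallest index with value ≥ 11629: n = 58 (giving 11629).
Largest index with value ≤ 75865: n = 147 (giving 75264).
Indices 58 through 147: 90 terms.

90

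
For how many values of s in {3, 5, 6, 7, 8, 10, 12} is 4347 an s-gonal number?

2

s = 3: P(3, 92) = 4278 and P(3, 93) = 4371; 4347 is not s-gonal.
s = 5: P(5, 54) = 4347. ✓
s = 6: P(6, 46) = 4186 and P(6, 47) = 4371; 4347 is not s-gonal.
s = 7: P(7, 42) = 4347. ✓
s = 8: P(8, 38) = 4256 and P(8, 39) = 4485; 4347 is not s-gonal.
s = 10: P(10, 33) = 4257 and P(10, 34) = 4522; 4347 is not s-gonal.
s = 12: P(12, 29) = 4089 and P(12, 30) = 4380; 4347 is not s-gonal.
Hits: s ∈ {5, 7} → 2.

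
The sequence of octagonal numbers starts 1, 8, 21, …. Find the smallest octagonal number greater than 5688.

5720

Solve n(3n−2) > 5688 for integer n.
The largest n with value ≤ 5688 is 43 (since 5461 ≤ 5688 < 5720), so the first above is n = 44, value 5720.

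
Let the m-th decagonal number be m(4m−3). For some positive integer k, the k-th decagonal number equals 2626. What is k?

Set n(4n−3) = 2626, giving 4n² − 3n − 2626 = 0.
The discriminant is 9 + 16·2626 = 42025, and √42025 = 205.
So n = (3 + 205) / 8 = 208/8 = 26.

26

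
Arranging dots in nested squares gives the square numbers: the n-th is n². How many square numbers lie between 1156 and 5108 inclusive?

38

The n-th square number is n².
Smallest index with value ≥ 1156: n = 34 (giving 1156).
Largest index with value ≤ 5108: n = 71 (giving 5041).
Indices 34 through 71: 38 terms.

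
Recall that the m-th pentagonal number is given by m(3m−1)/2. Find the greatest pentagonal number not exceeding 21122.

20827

Solve n(3n−1)/2 ≤ 21122 for integer n.
n = 118 gives 20827 ≤ 21122, while n = 119 gives 21182 > 21122; so the answer is 20827.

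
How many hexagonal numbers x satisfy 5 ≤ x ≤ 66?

The n-th hexagonal number is n(2n−1).
Smallest index with value ≥ 5: n = 2 (giving 6).
Largest index with value ≤ 66: n = 6 (giving 66).
Indices 2 through 6: 5 terms.

5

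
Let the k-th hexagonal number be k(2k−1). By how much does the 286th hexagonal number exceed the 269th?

286·(2·286 − 1) = 163306 and 269·(2·269 − 1) = 144453.
Difference: 163306 − 144453 = 18853.

18853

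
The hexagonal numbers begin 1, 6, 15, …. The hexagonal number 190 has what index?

Set n(2n−1) = 190, giving 2n² − n − 190 = 0.
The discriminant is 1 + 8·190 = 1521, and √1521 = 39.
So n = (1 + 39) / 4 = 40/4 = 10.

10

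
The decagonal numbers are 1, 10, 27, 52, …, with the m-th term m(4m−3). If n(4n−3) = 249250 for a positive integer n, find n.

250

Set n(4n−3) = 249250, giving 4n² − 3n − 249250 = 0.
So n = (3 + 1997) / 8 = 2000/8 = 250.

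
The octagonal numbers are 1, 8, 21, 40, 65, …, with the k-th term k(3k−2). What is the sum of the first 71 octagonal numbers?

Σ i(3i−2) = 3Σi² − 2Σi over i = 1..71.
Σi = 2556 and Σi² = 121836.
3·121836 − 2·2556 = 360396.

360396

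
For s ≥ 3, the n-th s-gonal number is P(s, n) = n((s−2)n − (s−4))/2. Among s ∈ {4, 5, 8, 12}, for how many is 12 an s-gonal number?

2

s = 4: P(4, 3) = 9 and P(4, 4) = 16; 12 is not s-gonal.
s = 5: P(5, 3) = 12. ✓
s = 8: P(8, 2) = 8 and P(8, 3) = 21; 12 is not s-gonal.
s = 12: P(12, 2) = 12. ✓
Hits: s ∈ {5, 12} → 2.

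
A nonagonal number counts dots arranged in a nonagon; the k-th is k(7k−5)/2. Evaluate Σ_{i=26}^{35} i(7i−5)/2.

32085

Σ i(7i−5)/2 = (7Σi² − 5Σi) / 2 over i = 26..35.
Σi = 630 − 325 = 305 and Σi² = 14910 − 5525 = 9385.
(7·9385 − 5·305) / 2 = 64170/2 = 32085.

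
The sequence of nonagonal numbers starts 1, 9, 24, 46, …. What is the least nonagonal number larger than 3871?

Solve n(7n−5)/2 > 3871 for integer n.
The largest n with value ≤ 3871 is 33 (since 3729 ≤ 3871 < 3961), so the first above is n = 34, value 3961.

3961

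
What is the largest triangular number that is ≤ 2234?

Solve n(n+1)/2 ≤ 2234 for integer n.
n = 66 gives 2211 ≤ 2234, while n = 67 gives 2278 > 2234; so the answer is 2211.

2211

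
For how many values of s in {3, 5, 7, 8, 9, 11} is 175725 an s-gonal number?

1

s = 3: P(3, 592) = 175528 and P(3, 593) = 176121; 175725 is not s-gonal.
s = 5: P(5, 342) = 175275 and P(5, 343) = 176302; 175725 is not s-gonal.
s = 7: P(7, 265) = 175165 and P(7, 266) = 176491; 175725 is not s-gonal.
s = 8: P(8, 242) = 175208 and P(8, 243) = 176661; 175725 is not s-gonal.
s = 9: P(9, 224) = 175056 and P(9, 225) = 176625; 175725 is not s-gonal.
s = 11: P(11, 198) = 175725. ✓
Hits: s ∈ {11} → 1.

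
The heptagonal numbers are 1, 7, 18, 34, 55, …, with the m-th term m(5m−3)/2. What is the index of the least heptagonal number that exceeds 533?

15

Solve n(5n−3)/2 > 533 for integer n.
The largest n with value ≤ 533 is 14 (since 469 ≤ 533 < 540), so the first above is n = 15, value 540.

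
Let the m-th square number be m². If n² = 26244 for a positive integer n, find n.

We need n² = 26244, so n = √26244 = 162.

162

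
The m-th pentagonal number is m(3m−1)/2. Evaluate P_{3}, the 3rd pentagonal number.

The 3rd pentagonal number is n(3n−1)/2 with n = 3.
3·(3·3 − 1)/2 = 3·8/2 = 3·4 = 12.

12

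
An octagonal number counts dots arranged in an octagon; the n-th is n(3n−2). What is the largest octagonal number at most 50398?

Solve n(3n−2) ≤ 50398 for integer n.
n = 129 gives 49665 ≤ 50398, while n = 130 gives 50440 > 50398; so the answer is 49665.

49665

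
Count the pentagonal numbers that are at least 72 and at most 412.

The n-th pentagonal number is n(3n−1)/2.
Smallest index with value ≥ 72: n = 8 (giving 92).
Largest index with value ≤ 412: n = 16 (giving 376).
Indices 8 through 16: 9 terms.

9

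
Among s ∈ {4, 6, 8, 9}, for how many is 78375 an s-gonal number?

s = 4: P(4, 279) = 77841 and P(4, 280) = 78400; 78375 is not s-gonal.
s = 6: P(6, 198) = 78210 and P(6, 199) = 79003; 78375 is not s-gonal.
s = 8: P(8, 161) = 77441 and P(8, 162) = 78408; 78375 is not s-gonal.
s = 9: P(9, 150) = 78375. ✓
Hits: s ∈ {9} → 1.

1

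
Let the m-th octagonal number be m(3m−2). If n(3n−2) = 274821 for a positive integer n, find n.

303

Set n(3n−2) = 274821, giving 3n² − 2n − 274821 = 0.
The discriminant is 4 + 12·274821 = 3297856, and √3297856 = 1816.
So n = (2 + 1816) / 6 = 1818/6 = 303.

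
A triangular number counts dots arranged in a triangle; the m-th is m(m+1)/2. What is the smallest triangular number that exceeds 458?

465

Solve n(n+1)/2 > 458 for integer n.
The largest n with value ≤ 458 is 29 (since 435 ≤ 458 < 465), so the first above is n = 30, value 465.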